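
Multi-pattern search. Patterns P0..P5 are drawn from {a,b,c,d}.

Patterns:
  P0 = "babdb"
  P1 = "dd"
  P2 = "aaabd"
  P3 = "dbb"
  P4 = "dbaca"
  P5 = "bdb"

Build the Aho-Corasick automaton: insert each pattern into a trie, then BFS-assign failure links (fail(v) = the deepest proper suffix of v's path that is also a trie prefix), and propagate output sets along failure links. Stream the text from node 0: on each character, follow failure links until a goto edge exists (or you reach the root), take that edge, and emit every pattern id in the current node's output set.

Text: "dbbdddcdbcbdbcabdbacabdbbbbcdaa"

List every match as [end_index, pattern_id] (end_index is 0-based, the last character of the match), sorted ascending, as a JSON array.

Construct AC machine:
Trie (insert patterns):
  n0 'ε': a→8 b→1 d→6
  n1 'b': a→2 d→18
  n2 'ba': b→3
  n3 'bab': d→4
  n4 'babd': b→5
  n5 'babdb': ·  [P0 ends]
  n6 'd': b→13 d→7
  n7 'dd': ·  [P1 ends]
  n8 'a': a→9
  n9 'aa': a→10
  n10 'aaa': b→11
  n11 'aaab': d→12
  n12 'aaabd': ·  [P2 ends]
  n13 'db': a→15 b→14
  n14 'dbb': ·  [P3 ends]
  n15 'dba': c→16
  n16 'dbac': a→17
  n17 'dbaca': ·  [P4 ends]
  n18 'bd': b→19
  n19 'bdb': ·  [P5 ends]

Failure links (BFS by depth):
  fail(1) 'b': from fail(0)=0 chase 'b': 0 ⇒ 0;  out=∅∪out(0)=∅
  fail(6) 'd': from fail(0)=0 chase 'd': 0 ⇒ 0;  out=∅∪out(0)=∅
  fail(8) 'a': from fail(0)=0 chase 'a': 0 ⇒ 0;  out=∅∪out(0)=∅
  fail(2) 'ba': from fail(1)=0 chase 'a': 0 ⇒ 8;  out=∅∪out(8)=∅
  fail(7) 'dd': from fail(6)=0 chase 'd': 0 ⇒ 6;  out={1}∪out(6)={1}
  fail(9) 'aa': from fail(8)=0 chase 'a': 0 ⇒ 8;  out=∅∪out(8)=∅
  fail(13) 'db': from fail(6)=0 chase 'b': 0 ⇒ 1;  out=∅∪out(1)=∅
  fail(18) 'bd': from fail(1)=0 chase 'd': 0 ⇒ 6;  out=∅∪out(6)=∅
  fail(3) 'bab': from fail(2)=8 chase 'b': 8→0 ⇒ 1;  out=∅∪out(1)=∅
  fail(10) 'aaa': from fail(9)=8 chase 'a': 8 ⇒ 9;  out=∅∪out(9)=∅
  fail(14) 'dbb': from fail(13)=1 chase 'b': 1→0 ⇒ 1;  out={3}∪out(1)={3}
  fail(15) 'dba': from fail(13)=1 chase 'a': 1 ⇒ 2;  out=∅∪out(2)=∅
  fail(19) 'bdb': from fail(18)=6 chase 'b': 6 ⇒ 13;  out={5}∪out(13)={5}
  fail(4) 'babd': from fail(3)=1 chase 'd': 1 ⇒ 18;  out=∅∪out(18)=∅
  fail(11) 'aaab': from fail(10)=9 chase 'b': 9→8→0 ⇒ 1;  out=∅∪out(1)=∅
  fail(16) 'dbac': from fail(15)=2 chase 'c': 2→8→0 ⇒ 0;  out=∅∪out(0)=∅
  fail(5) 'babdb': from fail(4)=18 chase 'b': 18 ⇒ 19;  out={0}∪out(19)={0,5}
  fail(12) 'aaabd': from fail(11)=1 chase 'd': 1 ⇒ 18;  out={2}∪out(18)={2}
  fail(17) 'dbaca': from fail(16)=0 chase 'a': 0 ⇒ 8;  out={4}∪out(8)={4}

Run:
i=0 'd': node 0→6
i=1 'b': node 6→13
i=2 'b': node 13→14  emit P3@[0:2]
i=3 'd': node 14→18 (via fail)
i=4 'd': node 18→7 (via fail)  emit P1@[3:4]
i=5 'd': node 7→7 (via fail)  emit P1@[4:5]
i=6 'c': node 7→0 (via fail)
i=7 'd': node 0→6
i=8 'b': node 6→13
i=9 'c': node 13→0 (via fail)
i=10 'b': node 0→1
i=11 'd': node 1→18
i=12 'b': node 18→19  emit P5@[10:12]
i=13 'c': node 19→0 (via fail)
i=14 'a': node 0→8
i=15 'b': node 8→1 (via fail)
i=16 'd': node 1→18
i=17 'b': node 18→19  emit P5@[15:17]
i=18 'a': node 19→15 (via fail)
i=19 'c': node 15→16
i=20 'a': node 16→17  emit P4@[16:20]
i=21 'b': node 17→1 (via fail)
i=22 'd': node 1→18
i=23 'b': node 18→19  emit P5@[21:23]
i=24 'b': node 19→14 (via fail)  emit P3@[22:24]
i=25 'b': node 14→1 (via fail)
i=26 'b': node 1→1 (via fail)
i=27 'c': node 1→0 (via fail)
i=28 'd': node 0→6
i=29 'a': node 6→8 (via fail)
i=30 'a': node 8→9

Result: [[2,3],[4,1],[5,1],[12,5],[17,5],[20,4],[23,5],[24,3]]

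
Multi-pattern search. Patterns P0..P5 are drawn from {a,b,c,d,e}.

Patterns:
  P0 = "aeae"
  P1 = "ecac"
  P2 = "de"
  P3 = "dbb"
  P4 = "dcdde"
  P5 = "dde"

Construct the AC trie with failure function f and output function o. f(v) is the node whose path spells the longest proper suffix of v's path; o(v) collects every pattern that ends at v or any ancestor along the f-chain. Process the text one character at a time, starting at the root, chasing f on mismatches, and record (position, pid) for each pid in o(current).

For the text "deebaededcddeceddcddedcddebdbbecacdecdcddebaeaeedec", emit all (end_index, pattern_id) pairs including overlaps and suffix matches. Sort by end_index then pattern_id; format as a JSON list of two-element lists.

Build automaton:
Trie (insert patterns):
  0='ε' goto a→1 d→9 e→5
  1='a' goto e→2
  2='ae' goto a→3
  3='aea' goto e→4
  4='aeae' goto ·  ←P0
  5='e' goto c→6
  6='ec' goto a→7
  7='eca' goto c→8
  8='ecac' goto ·  ←P1
  9='d' goto b→11 c→13 d→17 e→10
  10='de' goto ·  ←P2
  11='db' goto b→12
  12='dbb' goto ·  ←P3
  13='dc' goto d→14
  14='dcd' goto d→15
  15='dcdd' goto e→16
  16='dcdde' goto ·  ←P4
  17='dd' goto e→18
  18='dde' goto ·  ←P5

Failure links (BFS by depth):
  n1('a'): parent n0 fail=0; on 'a' 0 → fail=0;  out ∅∪∅=∅
  n5('e'): parent n0 fail=0; on 'e' 0 → fail=0;  out ∅∪∅=∅
  n9('d'): parent n0 fail=0; on 'd' 0 → fail=0;  out ∅∪∅=∅
  n2('ae'): parent n1 fail=0; on 'e' 0 → fail=5;  out ∅∪∅=∅
  n6('ec'): parent n5 fail=0; on 'c' 0 → fail=0;  out ∅∪∅=∅
  n10('de'): parent n9 fail=0; on 'e' 0 → fail=5;  out {2}∪∅={2}
  n11('db'): parent n9 fail=0; on 'b' 0 → fail=0;  out ∅∪∅=∅
  n13('dc'): parent n9 fail=0; on 'c' 0 → fail=0;  out ∅∪∅=∅
  n17('dd'): parent n9 fail=0; on 'd' 0 → fail=9;  out ∅∪∅=∅
  n3('aea'): parent n2 fail=5; on 'a' 5→0 → fail=1;  out ∅∪∅=∅
  n7('eca'): parent n6 fail=0; on 'a' 0 → fail=1;  out ∅∪∅=∅
  n12('dbb'): parent n11 fail=0; on 'b' 0 → fail=0;  out {3}∪∅={3}
  n14('dcd'): parent n13 fail=0; on 'd' 0 → fail=9;  out ∅∪∅=∅
  n18('dde'): parent n17 fail=9; on 'e' 9 → fail=10;  out {5}∪{2}={2,5}
  n4('aeae'): parent n3 fail=1; on 'e' 1 → fail=2;  out {0}∪∅={0}
  n8('ecac'): parent n7 fail=1; on 'c' 1→0 → fail=0;  out {1}∪∅={1}
  n15('dcdd'): parent n14 fail=9; on 'd' 9 → fail=17;  out ∅∪∅=∅
  n16('dcdde'): parent n15 fail=17; on 'e' 17 → fail=18;  out {4}∪{2,5}={2,4,5}

Text stream:
pos 0 'd': at 9
pos 1 'e': at 10  → match P2@[0:1]
pos 2 'e': at 5 (fail-walked)
pos 3 'b': at 0 (fail-walked)
pos 4 'a': at 1
pos 5 'e': at 2
pos 6 'd': at 9 (fail-walked)
pos 7 'e': at 10  → match P2@[6:7]
pos 8 'd': at 9 (fail-walked)
pos 9 'c': at 13
pos 10 'd': at 14
pos 11 'd': at 15
pos 12 'e': at 16  → match P2@[11:12],P4@[8:12],P5@[10:12]
pos 13 'c': at 6 (fail-walked)
pos 14 'e': at 5 (fail-walked)
pos 15 'd': at 9 (fail-walked)
pos 16 'd': at 17
pos 17 'c': at 13 (fail-walked)
pos 18 'd': at 14
pos 19 'd': at 15
pos 20 'e': at 16  → match P2@[19:20],P4@[16:20],P5@[18:20]
pos 21 'd': at 9 (fail-walked)
pos 22 'c': at 13
pos 23 'd': at 14
pos 24 'd': at 15
pos 25 'e': at 16  → match P2@[24:25],P4@[21:25],P5@[23:25]
pos 26 'b': at 0 (fail-walked)
pos 27 'd': at 9
pos 28 'b': at 11
pos 29 'b': at 12  → match P3@[27:29]
pos 30 'e': at 5 (fail-walked)
pos 31 'c': at 6
pos 32 'a': at 7
pos 33 'c': at 8  → match P1@[30:33]
pos 34 'd': at 9 (fail-walked)
pos 35 'e': at 10  → match P2@[34:35]
pos 36 'c': at 6 (fail-walked)
pos 37 'd': at 9 (fail-walked)
pos 38 'c': at 13
pos 39 'd': at 14
pos 40 'd': at 15
pos 41 'e': at 16  → match P2@[40:41],P4@[37:41],P5@[39:41]
pos 42 'b': at 0 (fail-walked)
pos 43 'a': at 1
pos 44 'e': at 2
pos 45 'a': at 3
pos 46 'e': at 4  → match P0@[43:46]
pos 47 'e': at 5 (fail-walked)
pos 48 'd': at 9 (fail-walked)
pos 49 'e': at 10  → match P2@[48:49]
pos 50 'c': at 6 (fail-walked)

Result: [[1,2],[7,2],[12,2],[12,4],[12,5],[20,2],[20,4],[20,5],[25,2],[25,4],[25,5],[29,3],[33,1],[35,2],[41,2],[41,4],[41,5],[46,0],[49,2]]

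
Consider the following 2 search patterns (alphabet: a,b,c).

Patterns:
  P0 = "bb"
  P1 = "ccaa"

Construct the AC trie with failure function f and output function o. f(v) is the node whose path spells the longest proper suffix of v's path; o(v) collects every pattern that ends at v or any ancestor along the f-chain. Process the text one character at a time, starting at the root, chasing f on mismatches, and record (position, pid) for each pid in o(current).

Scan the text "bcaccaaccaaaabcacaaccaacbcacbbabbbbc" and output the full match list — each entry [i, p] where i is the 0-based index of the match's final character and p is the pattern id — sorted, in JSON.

Construct AC machine:
Trie nodes:
  0='ε' goto b→1 c→3
  1='b' goto b→2
  2='bb' goto ·  [P0 ends]
  3='c' goto c→4
  4='cc' goto a→5
  5='cca' goto a→6
  6='ccaa' goto ·  [P1 ends]

BFS fail/out derivation:
  n1('b'): parent n0 fail=0; on 'b' 0 → fail=0;  out ∅∪∅=∅
  n3('c'): parent n0 fail=0; on 'c' 0 → fail=0;  out ∅∪∅=∅
  n2('bb'): parent n1 fail=0; on 'b' 0 → fail=1;  out {0}∪∅={0}
  n4('cc'): parent n3 fail=0; on 'c' 0 → fail=3;  out ∅∪∅=∅
  n5('cca'): parent n4 fail=3; on 'a' 3→0 → fail=0;  out ∅∪∅=∅
  n6('ccaa'): parent n5 fail=0; on 'a' 0 → fail=0;  out {1}∪∅={1}

Text stream:
[0] read 'b'  n0⇒n1
[1] read 'c'  n1⇒n3 ·f
[2] read 'a'  n3⇒n0 ·f
[3] read 'c'  n0⇒n3
[4] read 'c'  n3⇒n4
[5] read 'a'  n4⇒n5
[6] read 'a'  n5⇒n6  → match P1@[3:6]
[7] read 'c'  n6⇒n3 ·f
[8] read 'c'  n3⇒n4
[9] read 'a'  n4⇒n5
[10] read 'a'  n5⇒n6  → match P1@[7:10]
[11] read 'a'  n6⇒n0 ·f
[12] read 'a'  n0⇒n0
[13] read 'b'  n0⇒n1
[14] read 'c'  n1⇒n3 ·f
[15] read 'a'  n3⇒n0 ·f
[16] read 'c'  n0⇒n3
[17] read 'a'  n3⇒n0 ·f
[18] read 'a'  n0⇒n0
[19] read 'c'  n0⇒n3
[20] read 'c'  n3⇒n4
[21] read 'a'  n4⇒n5
[22] read 'a'  n5⇒n6  → match P1@[19:22]
[23] read 'c'  n6⇒n3 ·f
[24] read 'b'  n3⇒n1 ·f
[25] read 'c'  n1⇒n3 ·f
[26] read 'a'  n3⇒n0 ·f
[27] read 'c'  n0⇒n3
[28] read 'b'  n3⇒n1 ·f
[29] read 'b'  n1⇒n2  → match P0@[28:29]
[30] read 'a'  n2⇒n0 ·f
[31] read 'b'  n0⇒n1
[32] read 'b'  n1⇒n2  → match P0@[31:32]
[33] read 'b'  n2⇒n2 ·f  → match P0@[32:33]
[34] read 'b'  n2⇒n2 ·f  → match P0@[33:34]
[35] read 'c'  n2⇒n3 ·f

All matches (sorted): [[6,1],[10,1],[22,1],[29,0],[32,0],[33,0],[34,0]]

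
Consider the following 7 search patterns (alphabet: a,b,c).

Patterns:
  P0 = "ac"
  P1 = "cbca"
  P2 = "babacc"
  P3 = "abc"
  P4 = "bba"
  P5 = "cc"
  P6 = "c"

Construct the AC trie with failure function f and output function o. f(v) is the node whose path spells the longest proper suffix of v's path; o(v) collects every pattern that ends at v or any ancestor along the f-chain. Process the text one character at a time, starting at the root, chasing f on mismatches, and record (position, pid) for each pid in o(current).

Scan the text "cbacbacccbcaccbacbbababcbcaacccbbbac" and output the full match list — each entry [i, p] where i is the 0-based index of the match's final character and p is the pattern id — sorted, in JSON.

Construct AC machine:
Trie nodes:
  0='ε' goto a→1 b→7 c→3
  1='a' goto b→13 c→2
  2='ac' goto ·  ←P0
  3='c' goto b→4 c→17  ←P6
  4='cb' goto c→5
  5='cbc' goto a→6
  6='cbca' goto ·  ←P1
  7='b' goto a→8 b→15
  8='ba' goto b→9
  9='bab' goto a→10
  10='baba' goto c→11
  11='babac' goto c→12
  12='babacc' goto ·  ←P2
  13='ab' goto c→14
  14='abc' goto ·  ←P3
  15='bb' goto a→16
  16='bba' goto ·  ←P4
  17='cc' goto ·  ←P5

Failure links (BFS by depth):
  n1('a'): parent n0 fail=0; on 'a' 0 → fail=0;  out ∅∪∅=∅
  n3('c'): parent n0 fail=0; on 'c' 0 → fail=0;  out {6}∪∅={6}
  n7('b'): parent n0 fail=0; on 'b' 0 → fail=0;  out ∅∪∅=∅
  n2('ac'): parent n1 fail=0; on 'c' 0 → fail=3;  out {0}∪{6}={0,6}
  n4('cb'): parent n3 fail=0; on 'b' 0 → fail=7;  out ∅∪∅=∅
  n8('ba'): parent n7 fail=0; on 'a' 0 → fail=1;  out ∅∪∅=∅
  n13('ab'): parent n1 fail=0; on 'b' 0 → fail=7;  out ∅∪∅=∅
  n15('bb'): parent n7 fail=0; on 'b' 0 → fail=7;  out ∅∪∅=∅
  n17('cc'): parent n3 fail=0; on 'c' 0 → fail=3;  out {5}∪{6}={5,6}
  n5('cbc'): parent n4 fail=7; on 'c' 7→0 → fail=3;  out ∅∪{6}={6}
  n9('bab'): parent n8 fail=1; on 'b' 1 → fail=13;  out ∅∪∅=∅
  n14('abc'): parent n13 fail=7; on 'c' 7→0 → fail=3;  out {3}∪{6}={3,6}
  n16('bba'): parent n15 fail=7; on 'a' 7 → fail=8;  out {4}∪∅={4}
  n6('cbca'): parent n5 fail=3; on 'a' 3→0 → fail=1;  out {1}∪∅={1}
  n10('baba'): parent n9 fail=13; on 'a' 13→7 → fail=8;  out ∅∪∅=∅
  n11('babac'): parent n10 fail=8; on 'c' 8→1 → fail=2;  out ∅∪{0,6}={0,6}
  n12('babacc'): parent n11 fail=2; on 'c' 2→3 → fail=17;  out {2}∪{5,6}={2,5,6}

Run:
[0] read 'c'  n0⇒n3  emit P6@[0:0]
[1] read 'b'  n3⇒n4
[2] read 'a'  n4⇒n8 ·f
[3] read 'c'  n8⇒n2 ·f  emit P0@[2:3],P6@[3:3]
[4] read 'b'  n2⇒n4 ·f
[5] read 'a'  n4⇒n8 ·f
[6] read 'c'  n8⇒n2 ·f  emit P0@[5:6],P6@[6:6]
[7] read 'c'  n2⇒n17 ·f  emit P5@[6:7],P6@[7:7]
[8] read 'c'  n17⇒n17 ·f  emit P5@[7:8],P6@[8:8]
[9] read 'b'  n17⇒n4 ·f
[10] read 'c'  n4⇒n5  emit P6@[10:10]
[11] read 'a'  n5⇒n6  emit P1@[8:11]
[12] read 'c'  n6⇒n2 ·f  emit P0@[11:12],P6@[12:12]
[13] read 'c'  n2⇒n17 ·f  emit P5@[12:13],P6@[13:13]
[14] read 'b'  n17⇒n4 ·f
[15] read 'a'  n4⇒n8 ·f
[16] read 'c'  n8⇒n2 ·f  emit P0@[15:16],P6@[16:16]
[17] read 'b'  n2⇒n4 ·f
[18] read 'b'  n4⇒n15 ·f
[19] read 'a'  n15⇒n16  emit P4@[17:19]
[20] read 'b'  n16⇒n9 ·f
[21] read 'a'  n9⇒n10
[22] read 'b'  n10⇒n9 ·f
[23] read 'c'  n9⇒n14 ·f  emit P3@[21:23],P6@[23:23]
[24] read 'b'  n14⇒n4 ·f
[25] read 'c'  n4⇒n5  emit P6@[25:25]
[26] read 'a'  n5⇒n6  emit P1@[23:26]
[27] read 'a'  n6⇒n1 ·f
[28] read 'c'  n1⇒n2  emit P0@[27:28],P6@[28:28]
[29] read 'c'  n2⇒n17 ·f  emit P5@[28:29],P6@[29:29]
[30] read 'c'  n17⇒n17 ·f  emit P5@[29:30],P6@[30:30]
[31] read 'b'  n17⇒n4 ·f
[32] read 'b'  n4⇒n15 ·f
[33] read 'b'  n15⇒n15 ·f
[34] read 'a'  n15⇒n16  emit P4@[32:34]
[35] read 'c'  n16⇒n2 ·f  emit P0@[34:35],P6@[35:35]

Result: [[0,6],[3,0],[3,6],[6,0],[6,6],[7,5],[7,6],[8,5],[8,6],[10,6],[11,1],[12,0],[12,6],[13,5],[13,6],[16,0],[16,6],[19,4],[23,3],[23,6],[25,6],[26,1],[28,0],[28,6],[29,5],[29,6],[30,5],[30,6],[34,4],[35,0],[35,6]]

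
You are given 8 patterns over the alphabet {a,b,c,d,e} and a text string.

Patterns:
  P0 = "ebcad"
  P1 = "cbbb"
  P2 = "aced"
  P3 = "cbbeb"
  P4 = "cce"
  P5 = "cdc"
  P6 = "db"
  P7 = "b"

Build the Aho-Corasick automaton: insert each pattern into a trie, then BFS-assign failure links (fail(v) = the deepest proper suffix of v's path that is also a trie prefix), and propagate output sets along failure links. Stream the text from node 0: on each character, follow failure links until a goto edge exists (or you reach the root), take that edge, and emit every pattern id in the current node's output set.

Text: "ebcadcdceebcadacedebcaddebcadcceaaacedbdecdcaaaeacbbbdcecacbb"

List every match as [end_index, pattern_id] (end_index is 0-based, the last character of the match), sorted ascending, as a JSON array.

Build automaton:
Trie (insert patterns):
  n0 'ε': a→10 b→22 c→6 d→20 e→1
  n1 'e': b→2
  n2 'eb': c→3
  n3 'ebc': a→4
  n4 'ebca': d→5
  n5 'ebcad': ·  ←P0
  n6 'c': b→7 c→16 d→18
  n7 'cb': b→8
  n8 'cbb': b→9 e→14
  n9 'cbbb': ·  ←P1
  n10 'a': c→11
  n11 'ac': e→12
  n12 'ace': d→13
  n13 'aced': ·  ←P2
  n14 'cbbe': b→15
  n15 'cbbeb': ·  ←P3
  n16 'cc': e→17
  n17 'cce': ·  ←P4
  n18 'cd': c→19
  n19 'cdc': ·  ←P5
  n20 'd': b→21
  n21 'db': ·  ←P6
  n22 'b': ·  ←P7

BFS fail/out derivation:
  fail(1) 'e': from fail(0)=0 chase 'e': 0 ⇒ 0;  out=∅∪out(0)=∅
  fail(6) 'c': from fail(0)=0 chase 'c': 0 ⇒ 0;  out=∅∪out(0)=∅
  fail(10) 'a': from fail(0)=0 chase 'a': 0 ⇒ 0;  out=∅∪out(0)=∅
  fail(20) 'd': from fail(0)=0 chase 'd': 0 ⇒ 0;  out=∅∪out(0)=∅
  fail(22) 'b': from fail(0)=0 chase 'b': 0 ⇒ 0;  out={7}∪out(0)={7}
  fail(2) 'eb': from fail(1)=0 chase 'b': 0 ⇒ 22;  out=∅∪out(22)={7}
  fail(7) 'cb': from fail(6)=0 chase 'b': 0 ⇒ 22;  out=∅∪out(22)={7}
  fail(11) 'ac': from fail(10)=0 chase 'c': 0 ⇒ 6;  out=∅∪out(6)=∅
  fail(16) 'cc': from fail(6)=0 chase 'c': 0 ⇒ 6;  out=∅∪out(6)=∅
  fail(18) 'cd': from fail(6)=0 chase 'd': 0 ⇒ 20;  out=∅∪out(20)=∅
  fail(21) 'db': from fail(20)=0 chase 'b': 0 ⇒ 22;  out={6}∪out(22)={6,7}
  fail(3) 'ebc': from fail(2)=22 chase 'c': 22→0 ⇒ 6;  out=∅∪out(6)=∅
  fail(8) 'cbb': from fail(7)=22 chase 'b': 22→0 ⇒ 22;  out=∅∪out(22)={7}
  fail(12) 'ace': from fail(11)=6 chase 'e': 6→0 ⇒ 1;  out=∅∪out(1)=∅
  fail(17) 'cce': from fail(16)=6 chase 'e': 6→0 ⇒ 1;  out={4}∪out(1)={4}
  fail(19) 'cdc': from fail(18)=20 chase 'c': 20→0 ⇒ 6;  out={5}∪out(6)={5}
  fail(4) 'ebca': from fail(3)=6 chase 'a': 6→0 ⇒ 10;  out=∅∪out(10)=∅
  fail(9) 'cbbb': from fail(8)=22 chase 'b': 22→0 ⇒ 22;  out={1}∪out(22)={1,7}
  fail(13) 'aced': from fail(12)=1 chase 'd': 1→0 ⇒ 20;  out={2}∪out(20)={2}
  fail(14) 'cbbe': from fail(8)=22 chase 'e': 22→0 ⇒ 1;  out=∅∪out(1)=∅
  fail(5) 'ebcad': from fail(4)=10 chase 'd': 10→0 ⇒ 20;  out={0}∪out(20)={0}
  fail(15) 'cbbeb': from fail(14)=1 chase 'b': 1 ⇒ 2;  out={3}∪out(2)={3,7}

Text stream:
i=0 'e': node 0→1
i=1 'b': node 1→2  → match P7@[1:1]
i=2 'c': node 2→3
i=3 'a': node 3→4
i=4 'd': node 4→5  → match P0@[0:4]
i=5 'c': node 5→6 ·f
i=6 'd': node 6→18
i=7 'c': node 18→19  → match P5@[5:7]
i=8 'e': node 19→1 ·f
i=9 'e': node 1→1 ·f
i=10 'b': node 1→2  → match P7@[10:10]
i=11 'c': node 2→3
i=12 'a': node 3→4
i=13 'd': node 4→5  → match P0@[9:13]
i=14 'a': node 5→10 ·f
i=15 'c': node 10→11
i=16 'e': node 11→12
i=17 'd': node 12→13  → match P2@[14:17]
i=18 'e': node 13→1 ·f
i=19 'b': node 1→2  → match P7@[19:19]
i=20 'c': node 2→3
i=21 'a': node 3→4
i=22 'd': node 4→5  → match P0@[18:22]
i=23 'd': node 5→20 ·f
i=24 'e': node 20→1 ·f
i=25 'b': node 1→2  → match P7@[25:25]
i=26 'c': node 2→3
i=27 'a': node 3→4
i=28 'd': node 4→5  → match P0@[24:28]
i=29 'c': node 5→6 ·f
i=30 'c': node 6→16
i=31 'e': node 16→17  → match P4@[29:31]
i=32 'a': node 17→10 ·f
i=33 'a': node 10→10 ·f
i=34 'a': node 10→10 ·f
i=35 'c': node 10→11
i=36 'e': node 11→12
i=37 'd': node 12→13  → match P2@[34:37]
i=38 'b': node 13→21 ·f  → match P6@[37:38],P7@[38:38]
i=39 'd': node 21→20 ·f
i=40 'e': node 20→1 ·f
i=41 'c': node 1→6 ·f
i=42 'd': node 6→18
i=43 'c': node 18→19  → match P5@[41:43]
i=44 'a': node 19→10 ·f
i=45 'a': node 10→10 ·f
i=46 'a': node 10→10 ·f
i=47 'e': node 10→1 ·f
i=48 'a': node 1→10 ·f
i=49 'c': node 10→11
i=50 'b': node 11→7 ·f  → match P7@[50:50]
i=51 'b': node 7→8  → match P7@[51:51]
i=52 'b': node 8→9  → match P1@[49:52],P7@[52:52]
i=53 'd': node 9→20 ·f
i=54 'c': node 20→6 ·f
i=55 'e': node 6→1 ·f
i=56 'c': node 1→6 ·f
i=57 'a': node 6→10 ·f
i=58 'c': node 10→11
i=59 'b': node 11→7 ·f  → match P7@[59:59]
i=60 'b': node 7→8  → match P7@[60:60]

Result: [[1,7],[4,0],[7,5],[10,7],[13,0],[17,2],[19,7],[22,0],[25,7],[28,0],[31,4],[37,2],[38,6],[38,7],[43,5],[50,7],[51,7],[52,1],[52,7],[59,7],[60,7]]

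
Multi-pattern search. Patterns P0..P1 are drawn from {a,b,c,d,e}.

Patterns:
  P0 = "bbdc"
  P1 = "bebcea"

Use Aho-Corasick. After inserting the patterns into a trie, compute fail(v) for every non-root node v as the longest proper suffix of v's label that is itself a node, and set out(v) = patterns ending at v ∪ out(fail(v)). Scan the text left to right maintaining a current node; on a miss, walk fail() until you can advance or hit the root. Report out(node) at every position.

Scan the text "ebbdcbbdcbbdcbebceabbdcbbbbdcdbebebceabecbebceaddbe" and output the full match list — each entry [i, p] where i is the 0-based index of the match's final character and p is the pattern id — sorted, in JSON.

Build:
Trie (insert patterns):
  0='ε' goto b→1
  1='b' goto b→2 e→5
  2='bb' goto d→3
  3='bbd' goto c→4
  4='bbdc' goto ·  [P0 ends]
  5='be' goto b→6
  6='beb' goto c→7
  7='bebc' goto e→8
  8='bebce' goto a→9
  9='bebcea' goto ·  [P1 ends]

BFS fail/out derivation:
  fail(1) 'b': from fail(0)=0 chase 'b': 0 ⇒ 0;  out=∅∪out(0)=∅
  fail(2) 'bb': from fail(1)=0 chase 'b': 0 ⇒ 1;  out=∅∪out(1)=∅
  fail(5) 'be': from fail(1)=0 chase 'e': 0 ⇒ 0;  out=∅∪out(0)=∅
  fail(3) 'bbd': from fail(2)=1 chase 'd': 1→0 ⇒ 0;  out=∅∪out(0)=∅
  fail(6) 'beb': from fail(5)=0 chase 'b': 0 ⇒ 1;  out=∅∪out(1)=∅
  fail(4) 'bbdc': from fail(3)=0 chase 'c': 0 ⇒ 0;  out={0}∪out(0)={0}
  fail(7) 'bebc': from fail(6)=1 chase 'c': 1→0 ⇒ 0;  out=∅∪out(0)=∅
  fail(8) 'bebce': from fail(7)=0 chase 'e': 0 ⇒ 0;  out=∅∪out(0)=∅
  fail(9) 'bebcea': from fail(8)=0 chase 'a': 0 ⇒ 0;  out={1}∪out(0)={1}

Text stream:
pos 0 'e': at 0
pos 1 'b': at 1
pos 2 'b': at 2
pos 3 'd': at 3
pos 4 'c': at 4  emit P0@[1:4]
pos 5 'b': at 1 (via fail)
pos 6 'b': at 2
pos 7 'd': at 3
pos 8 'c': at 4  emit P0@[5:8]
pos 9 'b': at 1 (via fail)
pos 10 'b': at 2
pos 11 'd': at 3
pos 12 'c': at 4  emit P0@[9:12]
pos 13 'b': at 1 (via fail)
pos 14 'e': at 5
pos 15 'b': at 6
pos 16 'c': at 7
pos 17 'e': at 8
pos 18 'a': at 9  emit P1@[13:18]
pos 19 'b': at 1 (via fail)
pos 20 'b': at 2
pos 21 'd': at 3
pos 22 'c': at 4  emit P0@[19:22]
pos 23 'b': at 1 (via fail)
pos 24 'b': at 2
pos 25 'b': at 2 (via fail)
pos 26 'b': at 2 (via fail)
pos 27 'd': at 3
pos 28 'c': at 4  emit P0@[25:28]
pos 29 'd': at 0 (via fail)
pos 30 'b': at 1
pos 31 'e': at 5
pos 32 'b': at 6
pos 33 'e': at 5 (via fail)
pos 34 'b': at 6
pos 35 'c': at 7
pos 36 'e': at 8
pos 37 'a': at 9  emit P1@[32:37]
pos 38 'b': at 1 (via fail)
pos 39 'e': at 5
pos 40 'c': at 0 (via fail)
pos 41 'b': at 1
pos 42 'e': at 5
pos 43 'b': at 6
pos 44 'c': at 7
pos 45 'e': at 8
pos 46 'a': at 9  emit P1@[41:46]
pos 47 'd': at 0 (via fail)
pos 48 'd': at 0
pos 49 'b': at 1
pos 50 'e': at 5

Result: [[4,0],[8,0],[12,0],[18,1],[22,0],[28,0],[37,1],[46,1]]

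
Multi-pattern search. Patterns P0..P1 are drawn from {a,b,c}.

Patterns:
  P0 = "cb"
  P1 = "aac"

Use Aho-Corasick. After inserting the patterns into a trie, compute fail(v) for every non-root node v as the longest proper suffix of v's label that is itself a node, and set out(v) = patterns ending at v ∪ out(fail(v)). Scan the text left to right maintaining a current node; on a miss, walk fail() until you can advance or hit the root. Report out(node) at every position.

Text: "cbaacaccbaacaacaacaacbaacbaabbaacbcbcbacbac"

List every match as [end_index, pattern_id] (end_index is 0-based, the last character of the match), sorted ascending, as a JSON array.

Construct AC machine:
Trie nodes:
  0='ε' goto a→3 c→1
  1='c' goto b→2
  2='cb' goto ·  [P0 ends]
  3='a' goto a→4
  4='aa' goto c→5
  5='aac' goto ·  [P1 ends]

BFS fail/out derivation:
  n1('c'): parent n0 fail=0; on 'c' 0 → fail=0;  out ∅∪∅=∅
  n3('a'): parent n0 fail=0; on 'a' 0 → fail=0;  out ∅∪∅=∅
  n2('cb'): parent n1 fail=0; on 'b' 0 → fail=0;  out {0}∪∅={0}
  n4('aa'): parent n3 fail=0; on 'a' 0 → fail=3;  out ∅∪∅=∅
  n5('aac'): parent n4 fail=3; on 'c' 3→0 → fail=1;  out {1}∪∅={1}

Text stream:
pos 0 'c': at 1
pos 1 'b': at 2  ** P0@[0:1]
pos 2 'a': at 3 (via fail)
pos 3 'a': at 4
pos 4 'c': at 5  ** P1@[2:4]
pos 5 'a': at 3 (via fail)
pos 6 'c': at 1 (via fail)
pos 7 'c': at 1 (via fail)
pos 8 'b': at 2  ** P0@[7:8]
pos 9 'a': at 3 (via fail)
pos 10 'a': at 4
pos 11 'c': at 5  ** P1@[9:11]
pos 12 'a': at 3 (via fail)
pos 13 'a': at 4
pos 14 'c': at 5  ** P1@[12:14]
pos 15 'a': at 3 (via fail)
pos 16 'a': at 4
pos 17 'c': at 5  ** P1@[15:17]
pos 18 'a': at 3 (via fail)
pos 19 'a': at 4
pos 20 'c': at 5  ** P1@[18:20]
pos 21 'b': at 2 (via fail)  ** P0@[20:21]
pos 22 'a': at 3 (via fail)
pos 23 'a': at 4
pos 24 'c': at 5  ** P1@[22:24]
pos 25 'b': at 2 (via fail)  ** P0@[24:25]
pos 26 'a': at 3 (via fail)
pos 27 'a': at 4
pos 28 'b': at 0 (via fail)
pos 29 'b': at 0
pos 30 'a': at 3
pos 31 'a': at 4
pos 32 'c': at 5  ** P1@[30:32]
pos 33 'b': at 2 (via fail)  ** P0@[32:33]
pos 34 'c': at 1 (via fail)
pos 35 'b': at 2  ** P0@[34:35]
pos 36 'c': at 1 (via fail)
pos 37 'b': at 2  ** P0@[36:37]
pos 38 'a': at 3 (via fail)
pos 39 'c': at 1 (via fail)
pos 40 'b': at 2  ** P0@[39:40]
pos 41 'a': at 3 (via fail)
pos 42 'c': at 1 (via fail)

Matches: [[1,0],[4,1],[8,0],[11,1],[14,1],[17,1],[20,1],[21,0],[24,1],[25,0],[32,1],[33,0],[35,0],[37,0],[40,0]]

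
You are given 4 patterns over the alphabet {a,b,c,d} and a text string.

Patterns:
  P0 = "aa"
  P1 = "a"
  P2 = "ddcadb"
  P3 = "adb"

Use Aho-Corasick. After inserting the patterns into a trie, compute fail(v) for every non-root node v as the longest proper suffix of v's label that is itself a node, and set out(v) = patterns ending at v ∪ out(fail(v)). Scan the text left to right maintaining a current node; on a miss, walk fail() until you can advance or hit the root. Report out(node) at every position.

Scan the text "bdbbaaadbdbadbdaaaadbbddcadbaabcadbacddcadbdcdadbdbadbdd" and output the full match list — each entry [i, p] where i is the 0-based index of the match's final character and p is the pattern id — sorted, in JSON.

Build:
Trie (insert patterns):
  0='ε' goto a→1 d→3
  1='a' goto a→2 d→9  ←P1
  2='aa' goto ·  ←P0
  3='d' goto d→4
  4='dd' goto c→5
  5='ddc' goto a→6
  6='ddca' goto d→7
  7='ddcad' goto b→8
  8='ddcadb' goto ·  ←P2
  9='ad' goto b→10
  10='adb' goto ·  ←P3

Failure links (BFS by depth):
  n1('a'): parent n0 fail=0; on 'a' 0 → fail=0;  out {1}∪∅={1}
  n3('d'): parent n0 fail=0; on 'd' 0 → fail=0;  out ∅∪∅=∅
  n2('aa'): parent n1 fail=0; on 'a' 0 → fail=1;  out {0}∪{1}={0,1}
  n4('dd'): parent n3 fail=0; on 'd' 0 → fail=3;  out ∅∪∅=∅
  n9('ad'): parent n1 fail=0; on 'd' 0 → fail=3;  out ∅∪∅=∅
  n5('ddc'): parent n4 fail=3; on 'c' 3→0 → fail=0;  out ∅∪∅=∅
  n10('adb'): parent n9 fail=3; on 'b' 3→0 → fail=0;  out {3}∪∅={3}
  n6('ddca'): parent n5 fail=0; on 'a' 0 → fail=1;  out ∅∪{1}={1}
  n7('ddcad'): parent n6 fail=1; on 'd' 1 → fail=9;  out ∅∪∅=∅
  n8('ddcadb'): parent n7 fail=9; on 'b' 9 → fail=10;  out {2}∪{3}={2,3}

Run:
[0] read 'b'  n0⇒n0
[1] read 'd'  n0⇒n3
[2] read 'b'  n3⇒n0 (fail-walked)
[3] read 'b'  n0⇒n0
[4] read 'a'  n0⇒n1  ** P1@[4:4]
[5] read 'a'  n1⇒n2  ** P0@[4:5],P1@[5:5]
[6] read 'a'  n2⇒n2 (fail-walked)  ** P0@[5:6],P1@[6:6]
[7] read 'd'  n2⇒n9 (fail-walked)
[8] read 'b'  n9⇒n10  ** P3@[6:8]
[9] read 'd'  n10⇒n3 (fail-walked)
[10] read 'b'  n3⇒n0 (fail-walked)
[11] read 'a'  n0⇒n1  ** P1@[11:11]
[12] read 'd'  n1⇒n9
[13] read 'b'  n9⇒n10  ** P3@[11:13]
[14] read 'd'  n10⇒n3 (fail-walked)
[15] read 'a'  n3⇒n1 (fail-walked)  ** P1@[15:15]
[16] read 'a'  n1⇒n2  ** P0@[15:16],P1@[16:16]
[17] read 'a'  n2⇒n2 (fail-walked)  ** P0@[16:17],P1@[17:17]
[18] read 'a'  n2⇒n2 (fail-walked)  ** P0@[17:18],P1@[18:18]
[19] read 'd'  n2⇒n9 (fail-walked)
[20] read 'b'  n9⇒n10  ** P3@[18:20]
[21] read 'b'  n10⇒n0 (fail-walked)
[22] read 'd'  n0⇒n3
[23] read 'd'  n3⇒n4
[24] read 'c'  n4⇒n5
[25] read 'a'  n5⇒n6  ** P1@[25:25]
[26] read 'd'  n6⇒n7
[27] read 'b'  n7⇒n8  ** P2@[22:27],P3@[25:27]
[28] read 'a'  n8⇒n1 (fail-walked)  ** P1@[28:28]
[29] read 'a'  n1⇒n2  ** P0@[28:29],P1@[29:29]
[30] read 'b'  n2⇒n0 (fail-walked)
[31] read 'c'  n0⇒n0
[32] read 'a'  n0⇒n1  ** P1@[32:32]
[33] read 'd'  n1⇒n9
[34] read 'b'  n9⇒n10  ** P3@[32:34]
[35] read 'a'  n10⇒n1 (fail-walked)  ** P1@[35:35]
[36] read 'c'  n1⇒n0 (fail-walked)
[37] read 'd'  n0⇒n3
[38] read 'd'  n3⇒n4
[39] read 'c'  n4⇒n5
[40] read 'a'  n5⇒n6  ** P1@[40:40]
[41] read 'd'  n6⇒n7
[42] read 'b'  n7⇒n8  ** P2@[37:42],P3@[40:42]
[43] read 'd'  n8⇒n3 (fail-walked)
[44] read 'c'  n3⇒n0 (fail-walked)
[45] read 'd'  n0⇒n3
[46] read 'a'  n3⇒n1 (fail-walked)  ** P1@[46:46]
[47] read 'd'  n1⇒n9
[48] read 'b'  n9⇒n10  ** P3@[46:48]
[49] read 'd'  n10⇒n3 (fail-walked)
[50] read 'b'  n3⇒n0 (fail-walked)
[51] read 'a'  n0⇒n1  ** P1@[51:51]
[52] read 'd'  n1⇒n9
[53] read 'b'  n9⇒n10  ** P3@[51:53]
[54] read 'd'  n10⇒n3 (fail-walked)
[55] read 'd'  n3⇒n4

Result: [[4,1],[5,0],[5,1],[6,0],[6,1],[8,3],[11,1],[13,3],[15,1],[16,0],[16,1],[17,0],[17,1],[18,0],[18,1],[20,3],[25,1],[27,2],[27,3],[28,1],[29,0],[29,1],[32,1],[34,3],[35,1],[40,1],[42,2],[42,3],[46,1],[48,3],[51,1],[53,3]]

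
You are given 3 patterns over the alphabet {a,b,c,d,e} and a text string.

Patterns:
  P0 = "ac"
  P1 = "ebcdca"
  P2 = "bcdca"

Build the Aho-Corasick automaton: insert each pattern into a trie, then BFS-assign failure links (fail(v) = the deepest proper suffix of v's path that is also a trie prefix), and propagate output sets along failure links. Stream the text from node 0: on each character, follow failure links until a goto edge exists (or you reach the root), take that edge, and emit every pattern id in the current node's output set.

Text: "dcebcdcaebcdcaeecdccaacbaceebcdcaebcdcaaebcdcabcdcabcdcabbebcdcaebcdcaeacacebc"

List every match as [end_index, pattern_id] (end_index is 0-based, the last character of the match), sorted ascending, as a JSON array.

Build:
Trie (insert patterns):
  0='ε' goto a→1 b→9 e→3
  1='a' goto c→2
  2='ac' goto ·  ←P0
  3='e' goto b→4
  4='eb' goto c→5
  5='ebc' goto d→6
  6='ebcd' goto c→7
  7='ebcdc' goto a→8
  8='ebcdca' goto ·  ←P1
  9='b' goto c→10
  10='bc' goto d→11
  11='bcd' goto c→12
  12='bcdc' goto a→13
  13='bcdca' goto ·  ←P2

BFS fail/out derivation:
  fail(1) 'a': from fail(0)=0 chase 'a': 0 ⇒ 0;  out=∅∪out(0)=∅
  fail(3) 'e': from fail(0)=0 chase 'e': 0 ⇒ 0;  out=∅∪out(0)=∅
  fail(9) 'b': from fail(0)=0 chase 'b': 0 ⇒ 0;  out=∅∪out(0)=∅
  fail(2) 'ac': from fail(1)=0 chase 'c': 0 ⇒ 0;  out={0}∪out(0)={0}
  fail(4) 'eb': from fail(3)=0 chase 'b': 0 ⇒ 9;  out=∅∪out(9)=∅
  fail(10) 'bc': from fail(9)=0 chase 'c': 0 ⇒ 0;  out=∅∪out(0)=∅
  fail(5) 'ebc': from fail(4)=9 chase 'c': 9 ⇒ 10;  out=∅∪out(10)=∅
  fail(11) 'bcd': from fail(10)=0 chase 'd': 0 ⇒ 0;  out=∅∪out(0)=∅
  fail(6) 'ebcd': from fail(5)=10 chase 'd': 10 ⇒ 11;  out=∅∪out(11)=∅
  fail(12) 'bcdc': from fail(11)=0 chase 'c': 0 ⇒ 0;  out=∅∪out(0)=∅
  fail(7) 'ebcdc': from fail(6)=11 chase 'c': 11 ⇒ 12;  out=∅∪out(12)=∅
  fail(13) 'bcdca': from fail(12)=0 chase 'a': 0 ⇒ 1;  out={2}∪out(1)={2}
  fail(8) 'ebcdca': from fail(7)=12 chase 'a': 12 ⇒ 13;  out={1}∪out(13)={1,2}

Text stream:
i=0 'd': node 0→0
i=1 'c': node 0→0
i=2 'e': node 0→3
i=3 'b': node 3→4
i=4 'c': node 4→5
i=5 'd': node 5→6
i=6 'c': node 6→7
i=7 'a': node 7→8  → match P1@[2:7],P2@[3:7]
i=8 'e': node 8→3 (via fail)
i=9 'b': node 3→4
i=10 'c': node 4→5
i=11 'd': node 5→6
i=12 'c': node 6→7
i=13 'a': node 7→8  → match P1@[8:13],P2@[9:13]
i=14 'e': node 8→3 (via fail)
i=15 'e': node 3→3 (via fail)
i=16 'c': node 3→0 (via fail)
i=17 'd': node 0→0
i=18 'c': node 0→0
i=19 'c': node 0→0
i=20 'a': node 0→1
i=21 'a': node 1→1 (via fail)
i=22 'c': node 1→2  → match P0@[21:22]
i=23 'b': node 2→9 (via fail)
i=24 'a': node 9→1 (via fail)
i=25 'c': node 1→2  → match P0@[24:25]
i=26 'e': node 2→3 (via fail)
i=27 'e': node 3→3 (via fail)
i=28 'b': node 3→4
i=29 'c': node 4→5
i=30 'd': node 5→6
i=31 'c': node 6→7
i=32 'a': node 7→8  → match P1@[27:32],P2@[28:32]
i=33 'e': node 8→3 (via fail)
i=34 'b': node 3→4
i=35 'c': node 4→5
i=36 'd': node 5→6
i=37 'c': node 6→7
i=38 'a': node 7→8  → match P1@[33:38],P2@[34:38]
i=39 'a': node 8→1 (via fail)
i=40 'e': node 1→3 (via fail)
i=41 'b': node 3→4
i=42 'c': node 4→5
i=43 'd': node 5→6
i=44 'c': node 6→7
i=45 'a': node 7→8  → match P1@[40:45],P2@[41:45]
i=46 'b': node 8→9 (via fail)
i=47 'c': node 9→10
i=48 'd': node 10→11
i=49 'c': node 11→12
i=50 'a': node 12→13  → match P2@[46:50]
i=51 'b': node 13→9 (via fail)
i=52 'c': node 9→10
i=53 'd': node 10→11
i=54 'c': node 11→12
i=55 'a': node 12→13  → match P2@[51:55]
i=56 'b': node 13→9 (via fail)
i=57 'b': node 9→9 (via fail)
i=58 'e': node 9→3 (via fail)
i=59 'b': node 3→4
i=60 'c': node 4→5
i=61 'd': node 5→6
i=62 'c': node 6→7
i=63 'a': node 7→8  → match P1@[58:63],P2@[59:63]
i=64 'e': node 8→3 (via fail)
i=65 'b': node 3→4
i=66 'c': node 4→5
i=67 'd': node 5→6
i=68 'c': node 6→7
i=69 'a': node 7→8  → match P1@[64:69],P2@[65:69]
i=70 'e': node 8→3 (via fail)
i=71 'a': node 3→1 (via fail)
i=72 'c': node 1→2  → match P0@[71:72]
i=73 'a': node 2→1 (via fail)
i=74 'c': node 1→2  → match P0@[73:74]
i=75 'e': node 2→3 (via fail)
i=76 'b': node 3→4
i=77 'c': node 4→5

Result: [[7,1],[7,2],[13,1],[13,2],[22,0],[25,0],[32,1],[32,2],[38,1],[38,2],[45,1],[45,2],[50,2],[55,2],[63,1],[63,2],[69,1],[69,2],[72,0],[74,0]]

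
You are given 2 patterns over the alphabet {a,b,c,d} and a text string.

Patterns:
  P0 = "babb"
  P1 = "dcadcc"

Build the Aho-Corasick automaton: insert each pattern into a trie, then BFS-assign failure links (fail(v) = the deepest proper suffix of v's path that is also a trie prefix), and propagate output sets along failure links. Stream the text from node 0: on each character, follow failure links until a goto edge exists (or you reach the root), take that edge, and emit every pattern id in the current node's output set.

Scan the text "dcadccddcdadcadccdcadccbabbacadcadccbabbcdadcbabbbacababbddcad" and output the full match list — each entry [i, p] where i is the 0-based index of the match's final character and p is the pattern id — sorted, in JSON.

Build:
Trie (insert patterns):
  0='ε' goto b→1 d→5
  1='b' goto a→2
  2='ba' goto b→3
  3='bab' goto b→4
  4='babb' goto ·  [P0 ends]
  5='d' goto c→6
  6='dc' goto a→7
  7='dca' goto d→8
  8='dcad' goto c→9
  9='dcadc' goto c→10
  10='dcadcc' goto ·  [P1 ends]

BFS fail/out derivation:
  fail(1) 'b': from fail(0)=0 chase 'b': 0 ⇒ 0;  out=∅∪out(0)=∅
  fail(5) 'd': from fail(0)=0 chase 'd': 0 ⇒ 0;  out=∅∪out(0)=∅
  fail(2) 'ba': from fail(1)=0 chase 'a': 0 ⇒ 0;  out=∅∪out(0)=∅
  fail(6) 'dc': from fail(5)=0 chase 'c': 0 ⇒ 0;  out=∅∪out(0)=∅
  fail(3) 'bab': from fail(2)=0 chase 'b': 0 ⇒ 1;  out=∅∪out(1)=∅
  fail(7) 'dca': from fail(6)=0 chase 'a': 0 ⇒ 0;  out=∅∪out(0)=∅
  fail(4) 'babb': from fail(3)=1 chase 'b': 1→0 ⇒ 1;  out={0}∪out(1)={0}
  fail(8) 'dcad': from fail(7)=0 chase 'd': 0 ⇒ 5;  out=∅∪out(5)=∅
  fail(9) 'dcadc': from fail(8)=5 chase 'c': 5 ⇒ 6;  out=∅∪out(6)=∅
  fail(10) 'dcadcc': from fail(9)=6 chase 'c': 6→0 ⇒ 0;  out={1}∪out(0)={1}

Scan:
pos 0 'd': at 5
pos 1 'c': at 6
pos 2 'a': at 7
pos 3 'd': at 8
pos 4 'c': at 9
pos 5 'c': at 10  emit P1@[0:5]
pos 6 'd': at 5 (via fail)
pos 7 'd': at 5 (via fail)
pos 8 'c': at 6
pos 9 'd': at 5 (via fail)
pos 10 'a': at 0 (via fail)
pos 11 'd': at 5
pos 12 'c': at 6
pos 13 'a': at 7
pos 14 'd': at 8
pos 15 'c': at 9
pos 16 'c': at 10  emit P1@[11:16]
pos 17 'd': at 5 (via fail)
pos 18 'c': at 6
pos 19 'a': at 7
pos 20 'd': at 8
pos 21 'c': at 9
pos 22 'c': at 10  emit P1@[17:22]
pos 23 'b': at 1 (via fail)
pos 24 'a': at 2
pos 25 'b': at 3
pos 26 'b': at 4  emit P0@[23:26]
pos 27 'a': at 2 (via fail)
pos 28 'c': at 0 (via fail)
pos 29 'a': at 0
pos 30 'd': at 5
pos 31 'c': at 6
pos 32 'a': at 7
pos 33 'd': at 8
pos 34 'c': at 9
pos 35 'c': at 10  emit P1@[30:35]
pos 36 'b': at 1 (via fail)
pos 37 'a': at 2
pos 38 'b': at 3
pos 39 'b': at 4  emit P0@[36:39]
pos 40 'c': at 0 (via fail)
pos 41 'd': at 5
pos 42 'a': at 0 (via fail)
pos 43 'd': at 5
pos 44 'c': at 6
pos 45 'b': at 1 (via fail)
pos 46 'a': at 2
pos 47 'b': at 3
pos 48 'b': at 4  emit P0@[45:48]
pos 49 'b': at 1 (via fail)
pos 50 'a': at 2
pos 51 'c': at 0 (via fail)
pos 52 'a': at 0
pos 53 'b': at 1
pos 54 'a': at 2
pos 55 'b': at 3
pos 56 'b': at 4  emit P0@[53:56]
pos 57 'd': at 5 (via fail)
pos 58 'd': at 5 (via fail)
pos 59 'c': at 6
pos 60 'a': at 7
pos 61 'd': at 8

Result: [[5,1],[16,1],[22,1],[26,0],[35,1],[39,0],[48,0],[56,0]]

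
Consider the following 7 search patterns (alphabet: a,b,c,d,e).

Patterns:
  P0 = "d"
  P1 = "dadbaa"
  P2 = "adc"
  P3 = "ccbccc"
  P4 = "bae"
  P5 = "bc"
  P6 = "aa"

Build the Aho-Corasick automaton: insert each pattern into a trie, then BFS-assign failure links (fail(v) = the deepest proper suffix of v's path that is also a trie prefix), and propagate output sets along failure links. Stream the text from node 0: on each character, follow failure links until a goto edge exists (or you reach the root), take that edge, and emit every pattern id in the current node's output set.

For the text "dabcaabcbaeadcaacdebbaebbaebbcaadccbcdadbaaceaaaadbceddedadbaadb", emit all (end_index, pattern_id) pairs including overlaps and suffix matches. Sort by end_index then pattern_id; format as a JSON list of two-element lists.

Build automaton:
Trie (insert patterns):
  n0 'ε': a→7 b→16 c→10 d→1
  n1 'd': a→2  ←P0
  n2 'da': d→3
  n3 'dad': b→4
  n4 'dadb': a→5
  n5 'dadba': a→6
  n6 'dadbaa': ·  ←P1
  n7 'a': a→20 d→8
  n8 'ad': c→9
  n9 'adc': ·  ←P2
  n10 'c': c→11
  n11 'cc': b→12
  n12 'ccb': c→13
  n13 'ccbc': c→14
  n14 'ccbcc': c→15
  n15 'ccbccc': ·  ←P3
  n16 'b': a→17 c→19
  n17 'ba': e→18
  n18 'bae': ·  ←P4
  n19 'bc': ·  ←P5
  n20 'aa': ·  ←P6

Failure links (BFS by depth):
  n1('d'): parent n0 fail=0; on 'd' 0 → fail=0;  out {0}∪∅={0}
  n7('a'): parent n0 fail=0; on 'a' 0 → fail=0;  out ∅∪∅=∅
  n10('c'): parent n0 fail=0; on 'c' 0 → fail=0;  out ∅∪∅=∅
  n16('b'): parent n0 fail=0; on 'b' 0 → fail=0;  out ∅∪∅=∅
  n2('da'): parent n1 fail=0; on 'a' 0 → fail=7;  out ∅∪∅=∅
  n8('ad'): parent n7 fail=0; on 'd' 0 → fail=1;  out ∅∪{0}={0}
  n11('cc'): parent n10 fail=0; on 'c' 0 → fail=10;  out ∅∪∅=∅
  n17('ba'): parent n16 fail=0; on 'a' 0 → fail=7;  out ∅∪∅=∅
  n19('bc'): parent n16 fail=0; on 'c' 0 → fail=10;  out {5}∪∅={5}
  n20('aa'): parent n7 fail=0; on 'a' 0 → fail=7;  out {6}∪∅={6}
  n3('dad'): parent n2 fail=7; on 'd' 7 → fail=8;  out ∅∪{0}={0}
  n9('adc'): parent n8 fail=1; on 'c' 1→0 → fail=10;  out {2}∪∅={2}
  n12('ccb'): parent n11 fail=10; on 'b' 10→0 → fail=16;  out ∅∪∅=∅
  n18('bae'): parent n17 fail=7; on 'e' 7→0 → fail=0;  out {4}∪∅={4}
  n4('dadb'): parent n3 fail=8; on 'b' 8→1→0 → fail=16;  out ∅∪∅=∅
  n13('ccbc'): parent n12 fail=16; on 'c' 16 → fail=19;  out ∅∪{5}={5}
  n5('dadba'): parent n4 fail=16; on 'a' 16 → fail=17;  out ∅∪∅=∅
  n14('ccbcc'): parent n13 fail=19; on 'c' 19→10 → fail=11;  out ∅∪∅=∅
  n6('dadbaa'): parent n5 fail=17; on 'a' 17→7 → fail=20;  out {1}∪{6}={1,6}
  n15('ccbccc'): parent n14 fail=11; on 'c' 11→10 → fail=11;  out {3}∪∅={3}

Text stream:
[0] read 'd'  n0⇒n1  ** P0@[0:0]
[1] read 'a'  n1⇒n2
[2] read 'b'  n2⇒n16 ·f
[3] read 'c'  n16⇒n19  ** P5@[2:3]
[4] read 'a'  n19⇒n7 ·f
[5] read 'a'  n7⇒n20  ** P6@[4:5]
[6] read 'b'  n20⇒n16 ·f
[7] read 'c'  n16⇒n19  ** P5@[6:7]
[8] read 'b'  n19⇒n16 ·f
[9] read 'a'  n16⇒n17
[10] read 'e'  n17⇒n18  ** P4@[8:10]
[11] read 'a'  n18⇒n7 ·f
[12] read 'd'  n7⇒n8  ** P0@[12:12]
[13] read 'c'  n8⇒n9  ** P2@[11:13]
[14] read 'a'  n9⇒n7 ·f
[15] read 'a'  n7⇒n20  ** P6@[14:15]
[16] read 'c'  n20⇒n10 ·f
[17] read 'd'  n10⇒n1 ·f  ** P0@[17:17]
[18] read 'e'  n1⇒n0 ·f
[19] read 'b'  n0⇒n16
[20] read 'b'  n16⇒n16 ·f
[21] read 'a'  n16⇒n17
[22] read 'e'  n17⇒n18  ** P4@[20:22]
[23] read 'b'  n18⇒n16 ·f
[24] read 'b'  n16⇒n16 ·f
[25] read 'a'  n16⇒n17
[26] read 'e'  n17⇒n18  ** P4@[24:26]
[27] read 'b'  n18⇒n16 ·f
[28] read 'b'  n16⇒n16 ·f
[29] read 'c'  n16⇒n19  ** P5@[28:29]
[30] read 'a'  n19⇒n7 ·f
[31] read 'a'  n7⇒n20  ** P6@[30:31]
[32] read 'd'  n20⇒n8 ·f  ** P0@[32:32]
[33] read 'c'  n8⇒n9  ** P2@[31:33]
[34] read 'c'  n9⇒n11 ·f
[35] read 'b'  n11⇒n12
[36] read 'c'  n12⇒n13  ** P5@[35:36]
[37] read 'd'  n13⇒n1 ·f  ** P0@[37:37]
[38] read 'a'  n1⇒n2
[39] read 'd'  n2⇒n3  ** P0@[39:39]
[40] read 'b'  n3⇒n4
[41] read 'a'  n4⇒n5
[42] read 'a'  n5⇒n6  ** P1@[37:42],P6@[41:42]
[43] read 'c'  n6⇒n10 ·f
[44] read 'e'  n10⇒n0 ·f
[45] read 'a'  n0⇒n7
[46] read 'a'  n7⇒n20  ** P6@[45:46]
[47] read 'a'  n20⇒n20 ·f  ** P6@[46:47]
[48] read 'a'  n20⇒n20 ·f  ** P6@[47:48]
[49] read 'd'  n20⇒n8 ·f  ** P0@[49:49]
[50] read 'b'  n8⇒n16 ·f
[51] read 'c'  n16⇒n19  ** P5@[50:51]
[52] read 'e'  n19⇒n0 ·f
[53] read 'd'  n0⇒n1  ** P0@[53:53]
[54] read 'd'  n1⇒n1 ·f  ** P0@[54:54]
[55] read 'e'  n1⇒n0 ·f
[56] read 'd'  n0⇒n1  ** P0@[56:56]
[57] read 'a'  n1⇒n2
[58] read 'd'  n2⇒n3  ** P0@[58:58]
[59] read 'b'  n3⇒n4
[60] read 'a'  n4⇒n5
[61] read 'a'  n5⇒n6  ** P1@[56:61],P6@[60:61]
[62] read 'd'  n6⇒n8 ·f  ** P0@[62:62]
[63] read 'b'  n8⇒n16 ·f

Result: [[0,0],[3,5],[5,6],[7,5],[10,4],[12,0],[13,2],[15,6],[17,0],[22,4],[26,4],[29,5],[31,6],[32,0],[33,2],[36,5],[37,0],[39,0],[42,1],[42,6],[46,6],[47,6],[48,6],[49,0],[51,5],[53,0],[54,0],[56,0],[58,0],[61,1],[61,6],[62,0]]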